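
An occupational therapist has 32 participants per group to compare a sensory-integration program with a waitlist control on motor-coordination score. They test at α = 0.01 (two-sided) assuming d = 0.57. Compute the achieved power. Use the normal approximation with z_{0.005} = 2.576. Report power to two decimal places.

power ≈ 0.38

For two equal groups, power = Φ(d·√(n/2) − z_{α/2}).
d·√(n/2) = 0.57 × √(32/2) = 0.57 × 4.000 = 2.280.
z_β = 2.280 − 2.576 = -0.296.
Power = Φ(-0.296) = 0.384.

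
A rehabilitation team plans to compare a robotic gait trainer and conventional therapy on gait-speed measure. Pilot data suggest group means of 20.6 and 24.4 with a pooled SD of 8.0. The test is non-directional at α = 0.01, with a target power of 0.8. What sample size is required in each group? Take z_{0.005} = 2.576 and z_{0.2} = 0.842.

n = 104 per group

Cohen's d = |M₁ − M₂| / SD_pooled = |20.6 − 24.4| / 8.0 = 3.8 / 8.0 = 0.475.
For two independent groups with equal n: n = 2·((z_{α/2} + z_β) / d)².
z_{α/2} + z_β = 2.576 + 0.842 = 3.418.
n = 2 × (3.418 / 0.475)² = 2 × 7.196² = 2 × 51.78 = 103.6.
Round up to the next whole participant.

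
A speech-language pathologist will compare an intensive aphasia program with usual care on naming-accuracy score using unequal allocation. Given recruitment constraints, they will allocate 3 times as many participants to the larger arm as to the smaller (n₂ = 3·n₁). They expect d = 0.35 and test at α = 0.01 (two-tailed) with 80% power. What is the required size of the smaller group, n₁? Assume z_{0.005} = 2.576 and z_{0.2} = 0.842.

n₁ = 128

With allocation ratio k = n₂/n₁ = 3, Var(x̄₁−x̄₂) = σ²(1/n₁ + 1/(k·n₁)) = σ²·(k+1)/(k·n₁).
So n₁ = (1 + 1/k)·((z_{α/2} + z_β)/d)² = 1.333 × (3.418/0.35)².
n₁ = 1.333 × 95.37 = 127.2.
Round up: n₁ = 128, giving n₂ = 3 × 128 = 384.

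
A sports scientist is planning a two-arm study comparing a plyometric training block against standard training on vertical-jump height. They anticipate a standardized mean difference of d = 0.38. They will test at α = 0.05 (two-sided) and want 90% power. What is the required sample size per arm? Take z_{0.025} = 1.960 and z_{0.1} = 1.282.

n = 146 per group

For two independent groups with equal n: n = 2·((z_{α/2} + z_β) / d)².
z_{α/2} + z_β = 1.960 + 1.282 = 3.242.
n = 2 × (3.242 / 0.38)² = 2 × 8.532² = 2 × 72.79 = 145.6.
Round up to the next whole participant.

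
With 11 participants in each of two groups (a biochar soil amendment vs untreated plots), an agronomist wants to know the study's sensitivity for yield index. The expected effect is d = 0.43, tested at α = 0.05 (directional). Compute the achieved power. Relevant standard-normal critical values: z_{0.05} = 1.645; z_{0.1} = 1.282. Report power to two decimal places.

For two equal groups, power = Φ(d·√(n/2) − z_{α}).
d·√(n/2) = 0.43 × √(11/2) = 0.43 × 2.345 = 1.008.
z_β = 1.008 − 1.645 = -0.637.
Power = Φ(-0.637) = 0.262.

power ≈ 0.26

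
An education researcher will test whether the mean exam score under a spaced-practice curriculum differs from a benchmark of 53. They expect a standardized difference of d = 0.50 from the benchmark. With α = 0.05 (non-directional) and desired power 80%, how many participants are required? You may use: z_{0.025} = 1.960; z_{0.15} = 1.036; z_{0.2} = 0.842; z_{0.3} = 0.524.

For a one-sample test: n = ((z_{α/2} + z_β) / d)².
z_{α/2} + z_β = 1.960 + 0.842 = 2.802.
n = (2.802 / 0.50)² = 5.604² = 31.40.
Round up.

n = 32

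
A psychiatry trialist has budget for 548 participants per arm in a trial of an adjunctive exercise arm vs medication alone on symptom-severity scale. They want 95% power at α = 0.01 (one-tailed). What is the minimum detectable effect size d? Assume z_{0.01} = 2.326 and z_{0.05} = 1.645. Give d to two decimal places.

d_min ≈ 0.24

For two independent groups of n = 548 each: d_min = (z_{α} + z_β)·√(2/n).
z-sum = 2.326 + 1.645 = 3.971.
d_min = 3.971 × √(2/548) = 3.971 × 0.0604 = 0.240.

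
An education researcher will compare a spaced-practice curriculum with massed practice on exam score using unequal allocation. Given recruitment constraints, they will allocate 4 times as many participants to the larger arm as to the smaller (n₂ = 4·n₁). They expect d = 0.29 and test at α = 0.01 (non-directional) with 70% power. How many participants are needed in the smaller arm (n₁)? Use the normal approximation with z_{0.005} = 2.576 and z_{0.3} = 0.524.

With allocation ratio k = n₂/n₁ = 4, Var(x̄₁−x̄₂) = σ²(1/n₁ + 1/(k·n₁)) = σ²·(k+1)/(k·n₁).
So n₁ = (1 + 1/k)·((z_{α/2} + z_β)/d)² = 1.250 × (3.100/0.29)².
n₁ = 1.250 × 114.27 = 142.8.
Round up: n₁ = 143, giving n₂ = 4 × 143 = 572.

n₁ = 143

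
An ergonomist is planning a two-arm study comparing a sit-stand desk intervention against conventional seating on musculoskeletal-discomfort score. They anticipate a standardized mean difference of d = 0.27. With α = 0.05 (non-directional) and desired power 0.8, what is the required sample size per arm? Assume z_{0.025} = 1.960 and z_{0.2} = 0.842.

n = 216 per group

For two independent groups with equal n: n = 2·((z_{α/2} + z_β) / d)².
z_{α/2} + z_β = 1.960 + 0.842 = 2.802.
n = 2 × (2.802 / 0.27)² = 2 × 10.378² = 2 × 107.70 = 215.4.
Round up to the next whole participant.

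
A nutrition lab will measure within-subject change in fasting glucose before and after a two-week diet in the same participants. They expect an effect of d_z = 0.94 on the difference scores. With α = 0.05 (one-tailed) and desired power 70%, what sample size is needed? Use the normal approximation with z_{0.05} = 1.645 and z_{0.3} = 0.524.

n = 6 pairs

For a paired (one-sample on differences) test: n = ((z_{α} + z_β) / d)².
z_{α} + z_β = 1.645 + 0.524 = 2.169.
n = (2.169 / 0.94)² = 2.307² = 5.32.
Round up.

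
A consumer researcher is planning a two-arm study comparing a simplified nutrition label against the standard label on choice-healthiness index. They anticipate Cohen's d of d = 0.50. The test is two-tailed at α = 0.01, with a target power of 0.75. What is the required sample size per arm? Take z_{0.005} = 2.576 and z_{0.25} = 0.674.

For two independent groups with equal n: n = 2·((z_{α/2} + z_β) / d)².
z_{α/2} + z_β = 2.576 + 0.674 = 3.250.
n = 2 × (3.250 / 0.50)² = 2 × 6.500² = 2 × 42.25 = 84.5.
Round up to the next whole participant.

n = 85 per group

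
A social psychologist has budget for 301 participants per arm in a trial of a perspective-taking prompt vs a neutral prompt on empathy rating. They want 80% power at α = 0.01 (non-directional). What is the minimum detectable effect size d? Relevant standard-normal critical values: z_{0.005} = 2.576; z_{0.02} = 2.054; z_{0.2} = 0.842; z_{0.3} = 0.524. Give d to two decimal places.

d_min ≈ 0.28

For two independent groups of n = 301 each: d_min = (z_{α/2} + z_β)·√(2/n).
z-sum = 2.576 + 0.842 = 3.418.
d_min = 3.418 × √(2/301) = 3.418 × 0.0815 = 0.279.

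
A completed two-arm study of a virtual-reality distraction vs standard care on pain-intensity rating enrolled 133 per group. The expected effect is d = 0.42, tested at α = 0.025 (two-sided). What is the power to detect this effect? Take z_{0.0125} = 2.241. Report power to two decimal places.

power ≈ 0.88

For two equal groups, power = Φ(d·√(n/2) − z_{α/2}).
d·√(n/2) = 0.42 × √(133/2) = 0.42 × 8.155 = 3.425.
z_β = 3.425 − 2.241 = 1.184.
Power = Φ(1.184) = 0.882.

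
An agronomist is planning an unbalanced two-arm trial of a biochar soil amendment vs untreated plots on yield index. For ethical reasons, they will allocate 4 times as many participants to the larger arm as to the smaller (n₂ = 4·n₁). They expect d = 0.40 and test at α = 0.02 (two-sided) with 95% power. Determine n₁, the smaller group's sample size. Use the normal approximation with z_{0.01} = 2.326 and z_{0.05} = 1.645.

With allocation ratio k = n₂/n₁ = 4, Var(x̄₁−x̄₂) = σ²(1/n₁ + 1/(k·n₁)) = σ²·(k+1)/(k·n₁).
So n₁ = (1 + 1/k)·((z_{α/2} + z_β)/d)² = 1.250 × (3.971/0.40)².
n₁ = 1.250 × 98.56 = 123.2.
Round up: n₁ = 124, giving n₂ = 4 × 124 = 496.

n₁ = 124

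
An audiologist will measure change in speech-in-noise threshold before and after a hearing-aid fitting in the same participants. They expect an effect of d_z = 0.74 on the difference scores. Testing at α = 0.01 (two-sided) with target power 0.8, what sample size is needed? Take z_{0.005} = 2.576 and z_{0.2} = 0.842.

For a paired (one-sample on differences) test: n = ((z_{α/2} + z_β) / d)².
z_{α/2} + z_β = 2.576 + 0.842 = 3.418.
n = (3.418 / 0.74)² = 4.619² = 21.33.
Round up.

n = 22 pairs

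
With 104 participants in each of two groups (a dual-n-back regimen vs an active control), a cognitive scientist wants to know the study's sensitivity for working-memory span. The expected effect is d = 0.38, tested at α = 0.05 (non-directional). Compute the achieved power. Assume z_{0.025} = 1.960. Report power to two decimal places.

For two equal groups, power = Φ(d·√(n/2) − z_{α/2}).
d·√(n/2) = 0.38 × √(104/2) = 0.38 × 7.211 = 2.740.
z_β = 2.740 − 1.960 = 0.780.
Power = Φ(0.780) = 0.782.

power ≈ 0.78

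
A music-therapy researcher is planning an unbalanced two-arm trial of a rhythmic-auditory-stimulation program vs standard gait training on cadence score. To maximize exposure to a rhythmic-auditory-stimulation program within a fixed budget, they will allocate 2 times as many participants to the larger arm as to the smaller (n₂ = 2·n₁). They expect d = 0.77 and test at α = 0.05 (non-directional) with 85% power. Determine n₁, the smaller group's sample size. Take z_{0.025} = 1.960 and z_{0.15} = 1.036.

With allocation ratio k = n₂/n₁ = 2, Var(x̄₁−x̄₂) = σ²(1/n₁ + 1/(k·n₁)) = σ²·(k+1)/(k·n₁).
So n₁ = (1 + 1/k)·((z_{α/2} + z_β)/d)² = 1.500 × (2.996/0.77)².
n₁ = 1.500 × 15.14 = 22.7.
Round up: n₁ = 23, giving n₂ = 2 × 23 = 46.

n₁ = 23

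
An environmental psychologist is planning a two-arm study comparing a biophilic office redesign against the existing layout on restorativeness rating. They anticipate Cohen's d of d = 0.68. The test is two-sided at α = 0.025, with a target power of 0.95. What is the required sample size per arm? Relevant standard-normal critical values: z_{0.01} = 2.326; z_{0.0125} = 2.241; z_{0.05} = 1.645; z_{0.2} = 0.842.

n = 66 per group

For two independent groups with equal n: n = 2·((z_{α/2} + z_β) / d)².
z_{α/2} + z_β = 2.241 + 1.645 = 3.886.
n = 2 × (3.886 / 0.68)² = 2 × 5.715² = 2 × 32.66 = 65.3.
Round up to the next whole participant.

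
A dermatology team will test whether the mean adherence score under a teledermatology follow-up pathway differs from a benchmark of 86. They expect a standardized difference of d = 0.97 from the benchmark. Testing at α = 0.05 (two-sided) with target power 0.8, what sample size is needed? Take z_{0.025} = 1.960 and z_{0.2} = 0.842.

For a one-sample test: n = ((z_{α/2} + z_β) / d)².
z_{α/2} + z_β = 1.960 + 0.842 = 2.802.
n = (2.802 / 0.97)² = 2.889² = 8.34.
Round up.

n = 9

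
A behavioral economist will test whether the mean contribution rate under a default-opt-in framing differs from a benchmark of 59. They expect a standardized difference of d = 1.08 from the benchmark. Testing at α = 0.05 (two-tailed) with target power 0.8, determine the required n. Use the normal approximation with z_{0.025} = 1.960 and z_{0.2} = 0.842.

For a one-sample test: n = ((z_{α/2} + z_β) / d)².
z_{α/2} + z_β = 1.960 + 0.842 = 2.802.
n = (2.802 / 1.08)² = 2.594² = 6.73.
Round up.

n = 7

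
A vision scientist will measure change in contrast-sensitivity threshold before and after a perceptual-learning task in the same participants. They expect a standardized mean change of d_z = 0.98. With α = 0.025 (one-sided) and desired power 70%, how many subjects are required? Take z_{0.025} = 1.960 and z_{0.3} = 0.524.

For a paired (one-sample on differences) test: n = ((z_{α} + z_β) / d)².
z_{α} + z_β = 1.960 + 0.524 = 2.484.
n = (2.484 / 0.98)² = 2.535² = 6.42.
Round up.

n = 7 pairs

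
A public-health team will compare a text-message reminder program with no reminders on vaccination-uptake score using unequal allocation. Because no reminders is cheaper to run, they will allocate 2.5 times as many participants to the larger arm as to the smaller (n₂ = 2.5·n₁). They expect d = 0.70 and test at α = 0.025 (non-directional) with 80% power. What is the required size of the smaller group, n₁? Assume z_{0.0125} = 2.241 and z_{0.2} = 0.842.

With allocation ratio k = n₂/n₁ = 2.5, Var(x̄₁−x̄₂) = σ²(1/n₁ + 1/(k·n₁)) = σ²·(k+1)/(k·n₁).
So n₁ = (1 + 1/k)·((z_{α/2} + z_β)/d)² = 1.400 × (3.083/0.70)².
n₁ = 1.400 × 19.40 = 27.2.
Round up: n₁ = 28, giving n₂ = 2.5 × 28 = 70.

n₁ = 28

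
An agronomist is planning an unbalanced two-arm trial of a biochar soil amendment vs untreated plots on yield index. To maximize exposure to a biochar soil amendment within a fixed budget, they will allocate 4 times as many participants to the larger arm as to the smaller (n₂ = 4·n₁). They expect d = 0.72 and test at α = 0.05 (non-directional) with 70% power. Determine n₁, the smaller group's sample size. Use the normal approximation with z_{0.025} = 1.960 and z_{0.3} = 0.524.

n₁ = 15

With allocation ratio k = n₂/n₁ = 4, Var(x̄₁−x̄₂) = σ²(1/n₁ + 1/(k·n₁)) = σ²·(k+1)/(k·n₁).
So n₁ = (1 + 1/k)·((z_{α/2} + z_β)/d)² = 1.250 × (2.484/0.72)².
n₁ = 1.250 × 11.90 = 14.9.
Round up: n₁ = 15, giving n₂ = 4 × 15 = 60.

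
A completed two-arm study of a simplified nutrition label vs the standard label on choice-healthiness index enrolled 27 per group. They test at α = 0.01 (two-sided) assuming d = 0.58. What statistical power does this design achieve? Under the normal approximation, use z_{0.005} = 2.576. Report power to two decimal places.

For two equal groups, power = Φ(d·√(n/2) − z_{α/2}).
d·√(n/2) = 0.58 × √(27/2) = 0.58 × 3.674 = 2.131.
z_β = 2.131 − 2.576 = -0.445.
Power = Φ(-0.445) = 0.328.

power ≈ 0.33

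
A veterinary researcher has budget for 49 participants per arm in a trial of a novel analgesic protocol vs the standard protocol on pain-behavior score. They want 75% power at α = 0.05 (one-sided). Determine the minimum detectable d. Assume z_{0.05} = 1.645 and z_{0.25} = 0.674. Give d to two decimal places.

d_min ≈ 0.47

For two independent groups of n = 49 each: d_min = (z_{α} + z_β)·√(2/n).
z-sum = 1.645 + 0.674 = 2.319.
d_min = 2.319 × √(2/49) = 2.319 × 0.2020 = 0.469.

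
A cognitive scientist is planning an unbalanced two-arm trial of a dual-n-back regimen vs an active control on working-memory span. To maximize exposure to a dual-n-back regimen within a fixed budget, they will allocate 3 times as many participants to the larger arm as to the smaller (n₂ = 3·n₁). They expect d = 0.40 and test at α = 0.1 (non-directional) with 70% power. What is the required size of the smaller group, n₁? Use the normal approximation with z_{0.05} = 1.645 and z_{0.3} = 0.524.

With allocation ratio k = n₂/n₁ = 3, Var(x̄₁−x̄₂) = σ²(1/n₁ + 1/(k·n₁)) = σ²·(k+1)/(k·n₁).
So n₁ = (1 + 1/k)·((z_{α/2} + z_β)/d)² = 1.333 × (2.169/0.40)².
n₁ = 1.333 × 29.40 = 39.2.
Round up: n₁ = 40, giving n₂ = 3 × 40 = 120.

n₁ = 40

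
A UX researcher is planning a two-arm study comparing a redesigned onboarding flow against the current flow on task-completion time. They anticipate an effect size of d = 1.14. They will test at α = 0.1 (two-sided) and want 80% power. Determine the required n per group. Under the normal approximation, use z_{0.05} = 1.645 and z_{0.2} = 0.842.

n = 10 per group

For two independent groups with equal n: n = 2·((z_{α/2} + z_β) / d)².
z_{α/2} + z_β = 1.645 + 0.842 = 2.487.
n = 2 × (2.487 / 1.14)² = 2 × 2.182² = 2 × 4.76 = 9.5.
Round up to the next whole participant.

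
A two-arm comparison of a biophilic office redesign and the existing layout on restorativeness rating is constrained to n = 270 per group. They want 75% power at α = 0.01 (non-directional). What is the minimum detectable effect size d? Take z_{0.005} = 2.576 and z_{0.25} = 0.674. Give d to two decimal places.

d_min ≈ 0.28

For two independent groups of n = 270 each: d_min = (z_{α/2} + z_β)·√(2/n).
z-sum = 2.576 + 0.674 = 3.250.
d_min = 3.250 × √(2/270) = 3.250 × 0.0861 = 0.280.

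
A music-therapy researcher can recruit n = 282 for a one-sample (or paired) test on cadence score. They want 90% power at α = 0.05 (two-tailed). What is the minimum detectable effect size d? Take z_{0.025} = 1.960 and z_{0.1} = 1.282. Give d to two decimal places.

For a single sample (or paired design) of n = 282: d_min = (z_{α/2} + z_β)/√n.
z-sum = 1.960 + 1.282 = 3.242.
d_min = 3.242 / √282 = 3.242 / 16.793 = 0.193.

d_min ≈ 0.19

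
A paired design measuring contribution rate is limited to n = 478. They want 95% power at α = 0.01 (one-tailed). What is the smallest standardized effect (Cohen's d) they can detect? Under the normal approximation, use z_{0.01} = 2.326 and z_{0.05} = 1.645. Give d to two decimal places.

For a single sample (or paired design) of n = 478: d_min = (z_{α} + z_β)/√n.
z-sum = 2.326 + 1.645 = 3.971.
d_min = 3.971 / √478 = 3.971 / 21.863 = 0.182.

d_min ≈ 0.18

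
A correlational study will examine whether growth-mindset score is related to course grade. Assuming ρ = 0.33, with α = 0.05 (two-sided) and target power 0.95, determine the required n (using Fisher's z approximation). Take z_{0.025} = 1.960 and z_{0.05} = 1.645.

Fisher's z: C = ½·ln((1+r)/(1−r)) = ½·ln(1.9851) = 0.3428.
n = ((z_{α/2} + z_β)/C)² + 3.
(1.960 + 1.645) / 0.3428 = 3.605 / 0.3428 = 10.516.
n = 10.516² + 3 = 110.59 + 3 = 113.6.
Round up.

n = 114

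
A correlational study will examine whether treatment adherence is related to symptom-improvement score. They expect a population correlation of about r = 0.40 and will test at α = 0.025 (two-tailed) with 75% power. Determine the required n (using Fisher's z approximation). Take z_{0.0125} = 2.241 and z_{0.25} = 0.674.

n = 51

Fisher's z: C = ½·ln((1+r)/(1−r)) = ½·ln(2.3333) = 0.4236.
n = ((z_{α/2} + z_β)/C)² + 3.
(2.241 + 0.674) / 0.4236 = 2.915 / 0.4236 = 6.881.
n = 6.881² + 3 = 47.35 + 3 = 50.4.
Round up.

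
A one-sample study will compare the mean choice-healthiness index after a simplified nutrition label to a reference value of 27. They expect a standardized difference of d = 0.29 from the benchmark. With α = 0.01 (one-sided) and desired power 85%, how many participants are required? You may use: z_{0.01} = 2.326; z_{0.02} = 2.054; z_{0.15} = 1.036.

n = 135

For a one-sample test: n = ((z_{α} + z_β) / d)².
z_{α} + z_β = 2.326 + 1.036 = 3.362.
n = (3.362 / 0.29)² = 11.593² = 134.40.
Round up.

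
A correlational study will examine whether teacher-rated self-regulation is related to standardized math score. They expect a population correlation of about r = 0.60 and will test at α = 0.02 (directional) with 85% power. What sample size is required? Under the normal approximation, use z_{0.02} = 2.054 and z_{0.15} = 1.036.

Fisher's z: C = ½·ln((1+r)/(1−r)) = ½·ln(4.0000) = 0.6931.
n = ((z_{α} + z_β)/C)² + 3.
(2.054 + 1.036) / 0.6931 = 3.090 / 0.6931 = 4.458.
n = 4.458² + 3 = 19.88 + 3 = 22.9.
Round up.

n = 23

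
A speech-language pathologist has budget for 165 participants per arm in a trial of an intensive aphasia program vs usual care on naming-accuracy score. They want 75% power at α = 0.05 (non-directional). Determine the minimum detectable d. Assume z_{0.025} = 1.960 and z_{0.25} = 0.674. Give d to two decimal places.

For two independent groups of n = 165 each: d_min = (z_{α/2} + z_β)·√(2/n).
z-sum = 1.960 + 0.674 = 2.634.
d_min = 2.634 × √(2/165) = 2.634 × 0.1101 = 0.290.

d_min ≈ 0.29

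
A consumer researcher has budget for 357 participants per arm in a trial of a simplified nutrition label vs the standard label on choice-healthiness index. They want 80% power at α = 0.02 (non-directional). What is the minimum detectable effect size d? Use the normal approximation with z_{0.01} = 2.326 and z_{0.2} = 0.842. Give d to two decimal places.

d_min ≈ 0.24

For two independent groups of n = 357 each: d_min = (z_{α/2} + z_β)·√(2/n).
z-sum = 2.326 + 0.842 = 3.168.
d_min = 3.168 × √(2/357) = 3.168 × 0.0748 = 0.237.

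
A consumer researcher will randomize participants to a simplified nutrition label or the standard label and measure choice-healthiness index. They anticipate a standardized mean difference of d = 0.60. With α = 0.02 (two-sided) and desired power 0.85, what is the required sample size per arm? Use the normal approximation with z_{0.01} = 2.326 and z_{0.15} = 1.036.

n = 63 per group

For two independent groups with equal n: n = 2·((z_{α/2} + z_β) / d)².
z_{α/2} + z_β = 2.326 + 1.036 = 3.362.
n = 2 × (3.362 / 0.60)² = 2 × 5.603² = 2 × 31.40 = 62.8.
Round up to the next whole participant.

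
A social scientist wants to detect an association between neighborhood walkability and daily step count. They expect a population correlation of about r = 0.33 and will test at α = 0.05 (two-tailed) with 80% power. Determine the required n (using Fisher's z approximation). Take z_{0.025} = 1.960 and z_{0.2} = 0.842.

Fisher's z: C = ½·ln((1+r)/(1−r)) = ½·ln(1.9851) = 0.3428.
n = ((z_{α/2} + z_β)/C)² + 3.
(1.960 + 0.842) / 0.3428 = 2.802 / 0.3428 = 8.174.
n = 8.174² + 3 = 66.81 + 3 = 69.8.
Round up.

n = 70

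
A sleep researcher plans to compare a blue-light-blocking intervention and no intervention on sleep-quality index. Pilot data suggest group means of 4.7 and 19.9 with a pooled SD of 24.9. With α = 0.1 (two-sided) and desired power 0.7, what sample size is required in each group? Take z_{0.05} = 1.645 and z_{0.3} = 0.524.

Cohen's d = |M₁ − M₂| / SD_pooled = |4.7 − 19.9| / 24.9 = 15.2 / 24.9 = 0.610.
For two independent groups with equal n: n = 2·((z_{α/2} + z_β) / d)².
z_{α/2} + z_β = 1.645 + 0.524 = 2.169.
n = 2 × (2.169 / 0.610)² = 2 × 3.556² = 2 × 12.64 = 25.3.
Round up to the next whole participant.

n = 26 per group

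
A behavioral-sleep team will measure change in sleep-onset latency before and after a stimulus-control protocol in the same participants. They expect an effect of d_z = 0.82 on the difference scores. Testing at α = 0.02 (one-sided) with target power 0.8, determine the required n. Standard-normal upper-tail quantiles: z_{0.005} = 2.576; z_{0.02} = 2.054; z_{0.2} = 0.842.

n = 13 pairs

For a paired (one-sample on differences) test: n = ((z_{α} + z_β) / d)².
z_{α} + z_β = 2.054 + 0.842 = 2.896.
n = (2.896 / 0.82)² = 3.532² = 12.47.
Round up.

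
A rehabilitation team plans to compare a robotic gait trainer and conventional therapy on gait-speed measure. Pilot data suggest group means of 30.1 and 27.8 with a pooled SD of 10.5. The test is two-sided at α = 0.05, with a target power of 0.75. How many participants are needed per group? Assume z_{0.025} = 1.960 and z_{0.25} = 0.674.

Cohen's d = |M₁ − M₂| / SD_pooled = |30.1 − 27.8| / 10.5 = 2.3 / 10.5 = 0.219.
For two independent groups with equal n: n = 2·((z_{α/2} + z_β) / d)².
z_{α/2} + z_β = 1.960 + 0.674 = 2.634.
n = 2 × (2.634 / 0.219)² = 2 × 12.027² = 2 × 144.66 = 289.3.
Round up to the next whole participant.

n = 290 per group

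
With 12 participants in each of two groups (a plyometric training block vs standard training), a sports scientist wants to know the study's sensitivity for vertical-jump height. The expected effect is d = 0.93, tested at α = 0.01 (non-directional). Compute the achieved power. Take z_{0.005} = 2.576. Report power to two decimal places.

For two equal groups, power = Φ(d·√(n/2) − z_{α/2}).
d·√(n/2) = 0.93 × √(12/2) = 0.93 × 2.449 = 2.278.
z_β = 2.278 − 2.576 = -0.298.
Power = Φ(-0.298) = 0.383.

power ≈ 0.38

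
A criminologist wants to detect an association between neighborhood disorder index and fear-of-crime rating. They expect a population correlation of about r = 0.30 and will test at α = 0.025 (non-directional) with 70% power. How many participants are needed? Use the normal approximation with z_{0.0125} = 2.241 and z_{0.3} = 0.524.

n = 83

Fisher's z: C = ½·ln((1+r)/(1−r)) = ½·ln(1.8571) = 0.3095.
n = ((z_{α/2} + z_β)/C)² + 3.
(2.241 + 0.524) / 0.3095 = 2.765 / 0.3095 = 8.934.
n = 8.934² + 3 = 79.81 + 3 = 82.8.
Round up.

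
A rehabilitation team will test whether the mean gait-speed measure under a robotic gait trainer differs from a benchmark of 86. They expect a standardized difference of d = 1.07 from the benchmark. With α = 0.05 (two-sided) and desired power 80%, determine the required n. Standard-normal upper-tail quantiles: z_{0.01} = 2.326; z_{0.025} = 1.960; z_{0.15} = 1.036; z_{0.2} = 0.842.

For a one-sample test: n = ((z_{α/2} + z_β) / d)².
z_{α/2} + z_β = 1.960 + 0.842 = 2.802.
n = (2.802 / 1.07)² = 2.619² = 6.86.
Round up.

n = 7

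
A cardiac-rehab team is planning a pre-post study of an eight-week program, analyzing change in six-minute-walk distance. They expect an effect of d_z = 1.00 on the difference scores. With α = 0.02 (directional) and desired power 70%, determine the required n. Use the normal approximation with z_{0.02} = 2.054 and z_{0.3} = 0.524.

For a paired (one-sample on differences) test: n = ((z_{α} + z_β) / d)².
z_{α} + z_β = 2.054 + 0.524 = 2.578.
n = (2.578 / 1.00)² = 2.578² = 6.65.
Round up.

n = 7 pairs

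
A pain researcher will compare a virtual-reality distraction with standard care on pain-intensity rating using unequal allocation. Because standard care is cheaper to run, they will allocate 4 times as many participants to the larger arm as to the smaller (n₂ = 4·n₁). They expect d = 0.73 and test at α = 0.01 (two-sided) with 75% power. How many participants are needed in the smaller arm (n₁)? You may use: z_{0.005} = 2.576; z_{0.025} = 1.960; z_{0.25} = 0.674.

n₁ = 25

With allocation ratio k = n₂/n₁ = 4, Var(x̄₁−x̄₂) = σ²(1/n₁ + 1/(k·n₁)) = σ²·(k+1)/(k·n₁).
So n₁ = (1 + 1/k)·((z_{α/2} + z_β)/d)² = 1.250 × (3.250/0.73)².
n₁ = 1.250 × 19.82 = 24.8.
Round up: n₁ = 25, giving n₂ = 4 × 25 = 100.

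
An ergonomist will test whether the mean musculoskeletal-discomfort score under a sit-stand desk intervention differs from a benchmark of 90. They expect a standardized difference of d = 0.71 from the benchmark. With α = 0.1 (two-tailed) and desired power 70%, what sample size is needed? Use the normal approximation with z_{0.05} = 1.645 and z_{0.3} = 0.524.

n = 10

For a one-sample test: n = ((z_{α/2} + z_β) / d)².
z_{α/2} + z_β = 1.645 + 0.524 = 2.169.
n = (2.169 / 0.71)² = 3.055² = 9.33.
Round up.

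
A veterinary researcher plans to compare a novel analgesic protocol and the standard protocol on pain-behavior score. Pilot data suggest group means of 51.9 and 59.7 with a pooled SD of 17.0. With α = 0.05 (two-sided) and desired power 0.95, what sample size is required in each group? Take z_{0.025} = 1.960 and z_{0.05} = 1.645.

n = 124 per group

Cohen's d = |M₁ − M₂| / SD_pooled = |51.9 − 59.7| / 17.0 = 7.8 / 17.0 = 0.459.
For two independent groups with equal n: n = 2·((z_{α/2} + z_β) / d)².
z_{α/2} + z_β = 1.960 + 1.645 = 3.605.
n = 2 × (3.605 / 0.459)² = 2 × 7.854² = 2 × 61.69 = 123.4.
Round up to the next whole participant.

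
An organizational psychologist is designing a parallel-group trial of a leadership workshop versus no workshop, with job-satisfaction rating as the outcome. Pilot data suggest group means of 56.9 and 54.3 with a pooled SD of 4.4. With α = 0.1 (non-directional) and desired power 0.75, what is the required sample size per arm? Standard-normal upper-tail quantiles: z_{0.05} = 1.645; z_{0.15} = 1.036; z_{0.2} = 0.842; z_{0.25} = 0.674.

n = 31 per group

Cohen's d = |M₁ − M₂| / SD_pooled = |56.9 − 54.3| / 4.4 = 2.6 / 4.4 = 0.591.
For two independent groups with equal n: n = 2·((z_{α/2} + z_β) / d)².
z_{α/2} + z_β = 1.645 + 0.674 = 2.319.
n = 2 × (2.319 / 0.591)² = 2 × 3.924² = 2 × 15.40 = 30.8.
Round up to the next whole participant.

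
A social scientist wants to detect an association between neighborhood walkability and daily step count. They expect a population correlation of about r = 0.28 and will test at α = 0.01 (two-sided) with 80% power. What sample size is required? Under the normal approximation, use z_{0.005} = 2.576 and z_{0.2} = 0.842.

Fisher's z: C = ½·ln((1+r)/(1−r)) = ½·ln(1.7778) = 0.2877.
n = ((z_{α/2} + z_β)/C)² + 3.
(2.576 + 0.842) / 0.2877 = 3.418 / 0.2877 = 11.880.
n = 11.880² + 3 = 141.14 + 3 = 144.1.
Round up.

n = 145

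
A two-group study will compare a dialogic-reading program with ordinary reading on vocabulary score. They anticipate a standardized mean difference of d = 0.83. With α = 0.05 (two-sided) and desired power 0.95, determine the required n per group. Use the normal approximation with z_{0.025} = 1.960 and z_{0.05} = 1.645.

For two independent groups with equal n: n = 2·((z_{α/2} + z_β) / d)².
z_{α/2} + z_β = 1.960 + 1.645 = 3.605.
n = 2 × (3.605 / 0.83)² = 2 × 4.343² = 2 × 18.86 = 37.7.
Round up to the next whole participant.

n = 38 per group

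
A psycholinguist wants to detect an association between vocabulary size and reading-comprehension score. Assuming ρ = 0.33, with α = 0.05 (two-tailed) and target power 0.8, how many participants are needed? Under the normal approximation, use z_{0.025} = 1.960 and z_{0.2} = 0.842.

Fisher's z: C = ½·ln((1+r)/(1−r)) = ½·ln(1.9851) = 0.3428.
n = ((z_{α/2} + z_β)/C)² + 3.
(1.960 + 0.842) / 0.3428 = 2.802 / 0.3428 = 8.174.
n = 8.174² + 3 = 66.81 + 3 = 69.8.
Round up.

n = 70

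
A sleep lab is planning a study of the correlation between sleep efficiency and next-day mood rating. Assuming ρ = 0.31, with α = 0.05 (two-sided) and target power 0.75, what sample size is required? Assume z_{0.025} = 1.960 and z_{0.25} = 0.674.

Fisher's z: C = ½·ln((1+r)/(1−r)) = ½·ln(1.8986) = 0.3205.
n = ((z_{α/2} + z_β)/C)² + 3.
(1.960 + 0.674) / 0.3205 = 2.634 / 0.3205 = 8.218.
n = 8.218² + 3 = 67.54 + 3 = 70.5.
Round up.

n = 71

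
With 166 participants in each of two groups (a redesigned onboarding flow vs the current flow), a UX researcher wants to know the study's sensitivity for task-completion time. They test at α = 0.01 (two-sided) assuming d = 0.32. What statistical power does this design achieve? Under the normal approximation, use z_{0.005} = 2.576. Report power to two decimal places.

For two equal groups, power = Φ(d·√(n/2) − z_{α/2}).
d·√(n/2) = 0.32 × √(166/2) = 0.32 × 9.110 = 2.915.
z_β = 2.915 − 2.576 = 0.339.
Power = Φ(0.339) = 0.633.

power ≈ 0.63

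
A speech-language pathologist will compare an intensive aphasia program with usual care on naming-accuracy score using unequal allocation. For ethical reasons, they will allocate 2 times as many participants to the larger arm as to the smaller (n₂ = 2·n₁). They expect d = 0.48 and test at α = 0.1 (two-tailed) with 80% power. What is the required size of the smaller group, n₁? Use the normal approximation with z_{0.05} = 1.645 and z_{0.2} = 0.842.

With allocation ratio k = n₂/n₁ = 2, Var(x̄₁−x̄₂) = σ²(1/n₁ + 1/(k·n₁)) = σ²·(k+1)/(k·n₁).
So n₁ = (1 + 1/k)·((z_{α/2} + z_β)/d)² = 1.500 × (2.487/0.48)².
n₁ = 1.500 × 26.85 = 40.3.
Round up: n₁ = 41, giving n₂ = 2 × 41 = 82.

n₁ = 41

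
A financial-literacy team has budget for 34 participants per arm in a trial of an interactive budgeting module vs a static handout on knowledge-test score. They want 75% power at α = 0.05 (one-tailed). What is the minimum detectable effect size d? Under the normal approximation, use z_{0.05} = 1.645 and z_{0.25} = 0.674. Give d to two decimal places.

d_min ≈ 0.56

For two independent groups of n = 34 each: d_min = (z_{α} + z_β)·√(2/n).
z-sum = 1.645 + 0.674 = 2.319.
d_min = 2.319 × √(2/34) = 2.319 × 0.2425 = 0.562.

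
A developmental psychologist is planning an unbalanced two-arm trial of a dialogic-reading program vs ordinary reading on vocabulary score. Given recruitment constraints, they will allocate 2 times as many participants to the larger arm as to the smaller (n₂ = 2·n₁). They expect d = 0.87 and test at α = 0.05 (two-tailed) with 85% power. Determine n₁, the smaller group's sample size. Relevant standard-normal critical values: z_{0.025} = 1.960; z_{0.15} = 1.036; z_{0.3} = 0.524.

n₁ = 18

With allocation ratio k = n₂/n₁ = 2, Var(x̄₁−x̄₂) = σ²(1/n₁ + 1/(k·n₁)) = σ²·(k+1)/(k·n₁).
So n₁ = (1 + 1/k)·((z_{α/2} + z_β)/d)² = 1.500 × (2.996/0.87)².
n₁ = 1.500 × 11.86 = 17.8.
Round up: n₁ = 18, giving n₂ = 2 × 18 = 36.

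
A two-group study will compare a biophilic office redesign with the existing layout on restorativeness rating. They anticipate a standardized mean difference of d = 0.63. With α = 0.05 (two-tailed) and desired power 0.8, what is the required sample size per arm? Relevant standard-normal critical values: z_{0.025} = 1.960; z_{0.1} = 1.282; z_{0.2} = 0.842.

n = 40 per group

For two independent groups with equal n: n = 2·((z_{α/2} + z_β) / d)².
z_{α/2} + z_β = 1.960 + 0.842 = 2.802.
n = 2 × (2.802 / 0.63)² = 2 × 4.448² = 2 × 19.78 = 39.6.
Round up to the next whole participant.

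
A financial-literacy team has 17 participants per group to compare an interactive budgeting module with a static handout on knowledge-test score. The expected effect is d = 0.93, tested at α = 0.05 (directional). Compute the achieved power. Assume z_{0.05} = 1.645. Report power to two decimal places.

For two equal groups, power = Φ(d·√(n/2) − z_{α}).
d·√(n/2) = 0.93 × √(17/2) = 0.93 × 2.915 = 2.711.
z_β = 2.711 − 1.645 = 1.066.
Power = Φ(1.066) = 0.857.

power ≈ 0.86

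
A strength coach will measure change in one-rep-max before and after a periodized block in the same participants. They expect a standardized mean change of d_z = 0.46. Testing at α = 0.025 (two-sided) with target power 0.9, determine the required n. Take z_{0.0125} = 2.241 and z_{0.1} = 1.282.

n = 59 pairs

For a paired (one-sample on differences) test: n = ((z_{α/2} + z_β) / d)².
z_{α/2} + z_β = 2.241 + 1.282 = 3.523.
n = (3.523 / 0.46)² = 7.659² = 58.66.
Round up.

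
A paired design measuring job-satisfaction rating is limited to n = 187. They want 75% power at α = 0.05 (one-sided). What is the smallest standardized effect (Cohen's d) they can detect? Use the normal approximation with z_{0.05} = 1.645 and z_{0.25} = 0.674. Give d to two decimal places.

For a single sample (or paired design) of n = 187: d_min = (z_{α} + z_β)/√n.
z-sum = 1.645 + 0.674 = 2.319.
d_min = 2.319 / √187 = 2.319 / 13.675 = 0.170.

d_min ≈ 0.17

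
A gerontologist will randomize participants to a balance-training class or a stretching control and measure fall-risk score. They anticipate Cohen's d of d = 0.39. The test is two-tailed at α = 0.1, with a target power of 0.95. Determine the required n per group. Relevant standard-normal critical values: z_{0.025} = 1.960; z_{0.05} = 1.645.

For two independent groups with equal n: n = 2·((z_{α/2} + z_β) / d)².
z_{α/2} + z_β = 1.645 + 1.645 = 3.290.
n = 2 × (3.290 / 0.39)² = 2 × 8.436² = 2 × 71.16 = 142.3.
Round up to the next whole participant.

n = 143 per group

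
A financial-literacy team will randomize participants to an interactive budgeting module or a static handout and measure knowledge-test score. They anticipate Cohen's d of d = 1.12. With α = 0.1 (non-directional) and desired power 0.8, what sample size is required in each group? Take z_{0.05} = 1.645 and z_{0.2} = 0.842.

For two independent groups with equal n: n = 2·((z_{α/2} + z_β) / d)².
z_{α/2} + z_β = 1.645 + 0.842 = 2.487.
n = 2 × (2.487 / 1.12)² = 2 × 2.221² = 2 × 4.93 = 9.9.
Round up to the next whole participant.

n = 10 per group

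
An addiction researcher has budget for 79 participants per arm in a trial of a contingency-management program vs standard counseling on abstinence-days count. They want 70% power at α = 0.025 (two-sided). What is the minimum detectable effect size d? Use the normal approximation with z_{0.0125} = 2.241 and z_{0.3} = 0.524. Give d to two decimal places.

d_min ≈ 0.44

For two independent groups of n = 79 each: d_min = (z_{α/2} + z_β)·√(2/n).
z-sum = 2.241 + 0.524 = 2.765.
d_min = 2.765 × √(2/79) = 2.765 × 0.1591 = 0.440.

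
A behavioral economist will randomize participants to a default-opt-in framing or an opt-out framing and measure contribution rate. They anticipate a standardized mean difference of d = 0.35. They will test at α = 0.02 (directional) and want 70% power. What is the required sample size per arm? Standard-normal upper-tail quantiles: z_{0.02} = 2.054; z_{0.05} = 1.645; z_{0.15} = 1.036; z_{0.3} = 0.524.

n = 109 per group

For two independent groups with equal n: n = 2·((z_{α} + z_β) / d)².
z_{α} + z_β = 2.054 + 0.524 = 2.578.
n = 2 × (2.578 / 0.35)² = 2 × 7.366² = 2 × 54.25 = 108.5.
Round up to the next whole participant.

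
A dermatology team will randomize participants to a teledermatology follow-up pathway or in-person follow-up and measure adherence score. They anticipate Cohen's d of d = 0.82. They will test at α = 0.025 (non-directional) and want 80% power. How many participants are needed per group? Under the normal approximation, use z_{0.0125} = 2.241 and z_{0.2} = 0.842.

For two independent groups with equal n: n = 2·((z_{α/2} + z_β) / d)².
z_{α/2} + z_β = 2.241 + 0.842 = 3.083.
n = 2 × (3.083 / 0.82)² = 2 × 3.760² = 2 × 14.14 = 28.3.
Round up to the next whole participant.

n = 29 per group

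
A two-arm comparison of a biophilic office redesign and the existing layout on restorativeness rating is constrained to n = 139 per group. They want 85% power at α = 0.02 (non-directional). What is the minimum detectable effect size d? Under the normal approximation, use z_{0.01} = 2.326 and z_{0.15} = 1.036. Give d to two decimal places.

For two independent groups of n = 139 each: d_min = (z_{α/2} + z_β)·√(2/n).
z-sum = 2.326 + 1.036 = 3.362.
d_min = 3.362 × √(2/139) = 3.362 × 0.1200 = 0.403.

d_min ≈ 0.40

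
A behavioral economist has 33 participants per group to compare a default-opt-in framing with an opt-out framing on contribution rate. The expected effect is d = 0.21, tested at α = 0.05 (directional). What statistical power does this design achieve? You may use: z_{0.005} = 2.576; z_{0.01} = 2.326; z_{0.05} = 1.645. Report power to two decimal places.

For two equal groups, power = Φ(d·√(n/2) − z_{α}).
d·√(n/2) = 0.21 × √(33/2) = 0.21 × 4.062 = 0.853.
z_β = 0.853 − 1.645 = -0.792.
Power = Φ(-0.792) = 0.214.

power ≈ 0.21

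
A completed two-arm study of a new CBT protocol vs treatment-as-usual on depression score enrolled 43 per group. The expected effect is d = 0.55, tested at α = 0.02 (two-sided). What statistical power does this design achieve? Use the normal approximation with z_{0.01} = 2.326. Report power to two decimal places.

For two equal groups, power = Φ(d·√(n/2) − z_{α/2}).
d·√(n/2) = 0.55 × √(43/2) = 0.55 × 4.637 = 2.550.
z_β = 2.550 − 2.326 = 0.224.
Power = Φ(0.224) = 0.589.

power ≈ 0.59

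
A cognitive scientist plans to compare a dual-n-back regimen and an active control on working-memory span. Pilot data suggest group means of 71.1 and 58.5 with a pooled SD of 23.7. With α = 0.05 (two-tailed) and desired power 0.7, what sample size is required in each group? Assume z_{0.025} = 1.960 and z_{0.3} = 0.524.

n = 44 per group

Cohen's d = |M₁ − M₂| / SD_pooled = |71.1 − 58.5| / 23.7 = 12.6 / 23.7 = 0.532.
For two independent groups with equal n: n = 2·((z_{α/2} + z_β) / d)².
z_{α/2} + z_β = 1.960 + 0.524 = 2.484.
n = 2 × (2.484 / 0.532)² = 2 × 4.669² = 2 × 21.80 = 43.6.
Round up to the next whole participant.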